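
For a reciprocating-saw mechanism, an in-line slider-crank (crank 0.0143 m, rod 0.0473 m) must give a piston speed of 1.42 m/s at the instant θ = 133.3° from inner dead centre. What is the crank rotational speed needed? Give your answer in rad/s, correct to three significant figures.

For an in-line slider-crank, |v_piston| = rω|sinθ|·[1 + r cosθ/√(L² − r² sin²θ)].
With r = 0.0143 m, L = 0.0473 m, θ = 133.3°: the bracketed kinematic factor |dx/dθ| = 0.0081951 m.
ω = v/|dx/dθ| = 1.42/0.0081951 = 173.27 rad/s.

173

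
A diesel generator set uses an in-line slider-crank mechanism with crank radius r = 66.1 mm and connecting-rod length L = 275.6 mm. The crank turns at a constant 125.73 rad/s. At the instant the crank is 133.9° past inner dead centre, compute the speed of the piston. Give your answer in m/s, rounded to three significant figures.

4.98

ω = 125.7 rad/s
For an in-line slider-crank, x = r cosθ + √(L² − r² sin²θ), so v = −rω sinθ·[1 + r cosθ/√(L² − r² sin²θ)].
With r = 0.0661 m, L = 0.2756 m, θ = 133.9°: √(L² − r² sin²θ) = 0.27145 m.
v = −0.0661·125.7·0.72055·[1 + 0.0661·-0.69340/0.27145] = -4.9772 m/s.
|v| = 4.9772 m/s.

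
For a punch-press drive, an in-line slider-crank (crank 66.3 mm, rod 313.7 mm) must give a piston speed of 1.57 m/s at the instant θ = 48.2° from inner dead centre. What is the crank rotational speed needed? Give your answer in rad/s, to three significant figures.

For an in-line slider-crank, |v_piston| = rω|sinθ|·[1 + r cosθ/√(L² − r² sin²θ)].
With r = 0.0663 m, L = 0.3137 m, θ = 48.2°: the bracketed kinematic factor |dx/dθ| = 0.056476 m.
ω = v/|dx/dθ| = 1.57/0.056476 = 27.8 rad/s.

27.8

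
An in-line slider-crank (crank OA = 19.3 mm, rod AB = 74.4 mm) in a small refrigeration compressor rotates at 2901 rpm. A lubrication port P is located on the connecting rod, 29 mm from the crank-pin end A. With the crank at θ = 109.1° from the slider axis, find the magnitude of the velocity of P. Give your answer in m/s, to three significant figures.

5.48

ω = 303.8 rad/s.  Crank-pin speed |V_A| = rω = 5.8632 m/s, perpendicular to OA.
Rod angle: sinφ = −(r/L) sinθ ⇒ φ = -14.189°; ω_rod = −rω cosθ/√(L²−r²sin²θ) = +26.598 rad/s.
V_P = V_A + ω_rod × AP, with AP = 0.029 m along the rod.
Components: V_Px = −rω sinθ − a·ω_rod·sinφ = -5.3513 m/s;  V_Py = rω cosθ + a·ω_rod·cosφ = -1.1707 m/s.
|V_P| = √(V_Px² + V_Py²) = 5.4779 m/s.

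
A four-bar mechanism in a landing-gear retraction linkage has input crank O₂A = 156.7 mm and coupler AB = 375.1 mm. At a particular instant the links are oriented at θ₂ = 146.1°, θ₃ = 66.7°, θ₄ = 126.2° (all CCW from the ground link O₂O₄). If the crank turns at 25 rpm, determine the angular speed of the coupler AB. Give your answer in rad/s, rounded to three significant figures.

0.432

ω₂ = 2.618 rad/s (from 25 rpm).
Differentiating the loop-closure r₂e^{iθ₂}+r₃e^{iθ₃}=r₁+r₄e^{iθ₄} gives r₂ω₂e^{iθ₂}+r₃ω₃e^{iθ₃}=r₄ω₄e^{iθ₄}.
Eliminating the other unknown: ω₃ = r₂ω₂ sin(θ₄−θ₂) / [r₃ sin(θ₃−θ₄)].
Numerator sine = -0.34038; denominator sine = -0.86163.
Result = 0.1567·2.618·(-0.34038) / (0.3751·(-0.86163)) = +0.43205 rad/s; magnitude 0.43205 rad/s.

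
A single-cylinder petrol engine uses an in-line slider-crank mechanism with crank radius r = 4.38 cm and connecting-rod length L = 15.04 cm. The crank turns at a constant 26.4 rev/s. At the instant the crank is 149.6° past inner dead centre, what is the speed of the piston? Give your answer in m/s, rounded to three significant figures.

ω = 2π·26.4 = 165.9 rad/s
For an in-line slider-crank, x = r cosθ + √(L² − r² sin²θ), so v = −rω sinθ·[1 + r cosθ/√(L² − r² sin²θ)].
With r = 0.0438 m, L = 0.1504 m, θ = 149.6°: √(L² − r² sin²θ) = 0.14876 m.
v = −0.0438·165.9·0.50603·[1 + 0.0438·-0.86251/0.14876] = -2.7428 m/s.
|v| = 2.7428 m/s.

2.74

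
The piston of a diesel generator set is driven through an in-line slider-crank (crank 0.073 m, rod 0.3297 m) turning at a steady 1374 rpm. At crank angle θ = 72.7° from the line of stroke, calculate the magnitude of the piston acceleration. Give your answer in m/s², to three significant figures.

ω = 2π·1374/60 = 143.9 rad/s
x(θ) = r cosθ + √(L² − r² sin²θ); with ω constant, a = ω²·d²x/dθ².
d²x/dθ² = −r cosθ − r²(cos2θ)/√u − r⁴ sin²2θ/(4u^{3/2}),  u = L² − r² sin²θ = 0.103844 m².
Substituting r = 0.073 m, L = 0.3297 m, θ = 72.7°: d²x/dθ² = -0.0081646 m.
a = ω²·d²x/dθ² = (143.9)²·(-0.0081646) = -169.03 m/s²;  |a| = 169.03 m/s².

169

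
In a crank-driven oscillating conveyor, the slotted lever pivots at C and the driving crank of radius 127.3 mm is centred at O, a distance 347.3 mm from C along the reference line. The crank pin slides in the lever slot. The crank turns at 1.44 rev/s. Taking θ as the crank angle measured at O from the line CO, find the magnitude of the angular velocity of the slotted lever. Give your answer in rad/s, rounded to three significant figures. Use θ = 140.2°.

2.33

ω = 9.048 rad/s (from 1.44 rev/s).
Crank pin A relative to C: A = (d + r cosθ, r sinθ); lever angle φ = atan2(r sinθ, d + r cosθ).
Differentiating tanφ: φ̇ = rω(d cosθ + r)/(d² + r² + 2dr cosθ).
d² + r² + 2dr cosθ = |CA|² = 0.068889 m²;  d cosθ + r = -0.13952 m.
|ω_lever| = |0.1273·9.048·-0.13952| / 0.068889 = 2.3328 rad/s.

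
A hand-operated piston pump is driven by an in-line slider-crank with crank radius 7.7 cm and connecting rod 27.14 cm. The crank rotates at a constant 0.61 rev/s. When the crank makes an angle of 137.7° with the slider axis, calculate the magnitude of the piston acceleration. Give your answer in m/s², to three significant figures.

ω = 2π·0.61 = 3.833 rad/s
x(θ) = r cosθ + √(L² − r² sin²θ); with ω constant, a = ω²·d²x/dθ².
d²x/dθ² = −r cosθ − r²(cos2θ)/√u − r⁴ sin²2θ/(4u^{3/2}),  u = L² − r² sin²θ = 0.0709724 m².
Substituting r = 0.077 m, L = 0.2714 m, θ = 137.7°: d²x/dθ² = +0.054396 m.
a = ω²·d²x/dθ² = (3.833)²·(+0.054396) = +0.79908 m/s²;  |a| = 0.79908 m/s².

0.799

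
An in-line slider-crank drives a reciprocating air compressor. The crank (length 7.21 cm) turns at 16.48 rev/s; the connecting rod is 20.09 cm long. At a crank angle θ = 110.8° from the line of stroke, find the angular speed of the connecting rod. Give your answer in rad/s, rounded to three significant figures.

14.0

ω = 103.5 rad/s (converted from 16.48 rev/s).
The rod makes angle φ with the slider axis where L sinφ = r sinθ; differentiating, L cosφ·φ̇ = r ω cosθ.
L cosφ = √(L² − r² sin²θ) = 0.18926 m.
|ω_rod| = r ω |cosθ| / √(L² − r² sin²θ) = 0.0721·103.5·0.35511/0.18926 = 14.008 rad/s.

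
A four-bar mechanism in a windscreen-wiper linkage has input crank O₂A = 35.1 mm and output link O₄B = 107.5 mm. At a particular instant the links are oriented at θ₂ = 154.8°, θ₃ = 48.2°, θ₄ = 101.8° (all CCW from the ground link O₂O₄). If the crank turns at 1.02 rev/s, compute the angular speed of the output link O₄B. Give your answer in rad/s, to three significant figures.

2.49

ω₂ = 6.409 rad/s (from 1.02 rev/s).
Differentiating the loop-closure r₂e^{iθ₂}+r₃e^{iθ₃}=r₁+r₄e^{iθ₄} gives r₂ω₂e^{iθ₂}+r₃ω₃e^{iθ₃}=r₄ω₄e^{iθ₄}.
Eliminating the other unknown: ω₄ = r₂ω₂ sin(θ₂−θ₃) / [r₄ sin(θ₄−θ₃)].
Numerator sine = +0.95832; denominator sine = +0.80489.
Result = 0.0351·6.409·(+0.95832) / (0.1075·(+0.80489)) = +2.4914 rad/s; magnitude 2.4914 rad/s.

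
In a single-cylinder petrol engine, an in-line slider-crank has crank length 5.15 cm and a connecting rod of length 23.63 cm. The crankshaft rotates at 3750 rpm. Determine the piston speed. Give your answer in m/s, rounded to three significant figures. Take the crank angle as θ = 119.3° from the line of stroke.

ω = 2π·3750/60 = 392.7 rad/s
For an in-line slider-crank, x = r cosθ + √(L² − r² sin²θ), so v = −rω sinθ·[1 + r cosθ/√(L² − r² sin²θ)].
With r = 0.0515 m, L = 0.2363 m, θ = 119.3°: √(L² − r² sin²θ) = 0.23199 m.
v = −0.0515·392.7·0.87207·[1 + 0.0515·-0.48938/0.23199] = -15.721 m/s.
|v| = 15.721 m/s.

15.7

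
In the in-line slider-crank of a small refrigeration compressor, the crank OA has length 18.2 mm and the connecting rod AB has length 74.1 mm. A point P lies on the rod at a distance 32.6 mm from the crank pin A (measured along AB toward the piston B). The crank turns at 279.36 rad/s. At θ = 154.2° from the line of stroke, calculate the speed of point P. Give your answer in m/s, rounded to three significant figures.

3.25

ω = 279.4 rad/s.  Crank-pin speed |V_A| = rω = 5.0844 m/s, perpendicular to OA.
Rod angle: sinφ = −(r/L) sinθ ⇒ φ = -6.137°; ω_rod = −rω cosθ/√(L²−r²sin²θ) = +62.131 rad/s.
V_P = V_A + ω_rod × AP, with AP = 0.0326 m along the rod.
Components: V_Px = −rω sinθ − a·ω_rod·sinφ = -1.9963 m/s;  V_Py = rω cosθ + a·ω_rod·cosφ = -2.5637 m/s.
|V_P| = √(V_Px² + V_Py²) = 3.2493 m/s.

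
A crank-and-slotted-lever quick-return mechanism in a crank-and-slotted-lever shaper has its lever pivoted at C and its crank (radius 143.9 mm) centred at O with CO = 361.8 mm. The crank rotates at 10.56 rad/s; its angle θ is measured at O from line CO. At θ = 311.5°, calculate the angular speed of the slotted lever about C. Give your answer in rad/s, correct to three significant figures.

ω = 10.56 rad/s
Crank pin A relative to C: A = (d + r cosθ, r sinθ); lever angle φ = atan2(r sinθ, d + r cosθ).
Differentiating tanφ: φ̇ = rω(d cosθ + r)/(d² + r² + 2dr cosθ).
d² + r² + 2dr cosθ = |CA|² = 0.220602 m²;  d cosθ + r = +0.38364 m.
|ω_lever| = |0.1439·10.56·+0.38364| / 0.220602 = 2.6426 rad/s.

2.64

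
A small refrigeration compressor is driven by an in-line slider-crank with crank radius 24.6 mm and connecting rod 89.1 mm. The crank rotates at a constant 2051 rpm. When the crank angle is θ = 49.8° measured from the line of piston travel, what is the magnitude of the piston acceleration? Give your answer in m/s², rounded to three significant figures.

685

ω = 2π·2051/60 = 214.8 rad/s
x(θ) = r cosθ + √(L² − r² sin²θ); with ω constant, a = ω²·d²x/dθ².
d²x/dθ² = −r cosθ − r²(cos2θ)/√u − r⁴ sin²2θ/(4u^{3/2}),  u = L² − r² sin²θ = 0.00758577 m².
Substituting r = 0.0246 m, L = 0.0891 m, θ = 49.8°: d²x/dθ² = -0.014854 m.
a = ω²·d²x/dθ² = (214.8)²·(-0.014854) = -685.23 m/s²;  |a| = 685.23 m/s².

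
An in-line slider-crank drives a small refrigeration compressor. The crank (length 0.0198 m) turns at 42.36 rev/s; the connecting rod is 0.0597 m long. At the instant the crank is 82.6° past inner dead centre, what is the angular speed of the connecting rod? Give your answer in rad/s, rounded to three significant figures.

12.0

ω = 266.2 rad/s (converted from 42.36 rev/s).
The rod makes angle φ with the slider axis where L sinφ = r sinθ; differentiating, L cosφ·φ̇ = r ω cosθ.
L cosφ = √(L² − r² sin²θ) = 0.056379 m.
|ω_rod| = r ω |cosθ| / √(L² − r² sin²θ) = 0.0198·266.2·0.12880/0.056379 = 12.039 rad/s.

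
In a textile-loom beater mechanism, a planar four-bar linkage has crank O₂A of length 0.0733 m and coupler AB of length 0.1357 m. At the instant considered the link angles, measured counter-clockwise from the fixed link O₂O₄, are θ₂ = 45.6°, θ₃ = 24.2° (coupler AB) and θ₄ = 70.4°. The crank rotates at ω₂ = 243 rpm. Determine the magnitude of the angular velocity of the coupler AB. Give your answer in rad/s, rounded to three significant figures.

ω₂ = 25.45 rad/s (from 243 rpm).
Differentiating the loop-closure r₂e^{iθ₂}+r₃e^{iθ₃}=r₁+r₄e^{iθ₄} gives r₂ω₂e^{iθ₂}+r₃ω₃e^{iθ₃}=r₄ω₄e^{iθ₄}.
Eliminating the other unknown: ω₃ = r₂ω₂ sin(θ₄−θ₂) / [r₃ sin(θ₃−θ₄)].
Numerator sine = +0.41945; denominator sine = -0.72176.
Result = 0.0733·25.45·(+0.41945) / (0.1357·(-0.72176)) = -7.9882 rad/s; magnitude 7.9882 rad/s.

7.99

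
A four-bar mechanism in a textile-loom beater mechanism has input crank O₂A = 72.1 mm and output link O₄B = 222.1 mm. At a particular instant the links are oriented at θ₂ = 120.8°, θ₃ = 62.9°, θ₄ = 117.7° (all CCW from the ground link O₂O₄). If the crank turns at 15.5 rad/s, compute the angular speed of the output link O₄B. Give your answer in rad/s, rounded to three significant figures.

5.22

ω₂ = 15.5 rad/s
Differentiating the loop-closure r₂e^{iθ₂}+r₃e^{iθ₃}=r₁+r₄e^{iθ₄} gives r₂ω₂e^{iθ₂}+r₃ω₃e^{iθ₃}=r₄ω₄e^{iθ₄}.
Eliminating the other unknown: ω₄ = r₂ω₂ sin(θ₂−θ₃) / [r₄ sin(θ₄−θ₃)].
Numerator sine = +0.84712; denominator sine = +0.81714.
Result = 0.0721·15.5·(+0.84712) / (0.2221·(+0.81714)) = +5.2163 rad/s; magnitude 5.2163 rad/s.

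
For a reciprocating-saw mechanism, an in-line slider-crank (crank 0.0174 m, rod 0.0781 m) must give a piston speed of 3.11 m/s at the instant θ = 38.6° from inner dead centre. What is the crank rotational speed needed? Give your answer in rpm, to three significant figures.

2330

For an in-line slider-crank, |v_piston| = rω|sinθ|·[1 + r cosθ/√(L² − r² sin²θ)].
With r = 0.0174 m, L = 0.0781 m, θ = 38.6°: the bracketed kinematic factor |dx/dθ| = 0.012764 m.
ω = v/|dx/dθ| = 3.11/0.012764 = 243.65 rad/s.
N = 60ω/(2π) = 2326.7 rpm.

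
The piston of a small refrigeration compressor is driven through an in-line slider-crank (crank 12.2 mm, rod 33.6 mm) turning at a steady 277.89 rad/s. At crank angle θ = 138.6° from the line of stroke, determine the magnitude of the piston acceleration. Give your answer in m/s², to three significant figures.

650

ω = 277.9 rad/s
x(θ) = r cosθ + √(L² − r² sin²θ); with ω constant, a = ω²·d²x/dθ².
d²x/dθ² = −r cosθ − r²(cos2θ)/√u − r⁴ sin²2θ/(4u^{3/2}),  u = L² − r² sin²θ = 0.00106387 m².
Substituting r = 0.0122 m, L = 0.0336 m, θ = 138.6°: d²x/dθ² = +0.0084223 m.
a = ω²·d²x/dθ² = (277.9)²·(+0.0084223) = +650.4 m/s²;  |a| = 650.4 m/s².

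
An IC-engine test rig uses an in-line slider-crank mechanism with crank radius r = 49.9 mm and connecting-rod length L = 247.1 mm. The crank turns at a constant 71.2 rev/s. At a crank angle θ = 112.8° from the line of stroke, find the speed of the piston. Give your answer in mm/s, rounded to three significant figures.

18900

ω = 2π·71.2 = 447.4 rad/s
For an in-line slider-crank, x = r cosθ + √(L² − r² sin²θ), so v = −rω sinθ·[1 + r cosθ/√(L² − r² sin²θ)].
With r = 0.0499 m, L = 0.2471 m, θ = 112.8°: √(L² − r² sin²θ) = 0.24278 m.
v = −0.0499·447.4·0.92186·[1 + 0.0499·-0.38752/0.24278] = -18.94 m/s.
|v| = 18.94 m/s = 18940 mm/s.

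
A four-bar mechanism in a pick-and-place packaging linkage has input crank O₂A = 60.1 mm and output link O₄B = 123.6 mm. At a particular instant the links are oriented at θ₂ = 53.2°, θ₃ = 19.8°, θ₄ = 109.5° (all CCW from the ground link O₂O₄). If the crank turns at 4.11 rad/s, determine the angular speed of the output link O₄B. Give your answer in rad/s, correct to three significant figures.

ω₂ = 4.11 rad/s
Differentiating the loop-closure r₂e^{iθ₂}+r₃e^{iθ₃}=r₁+r₄e^{iθ₄} gives r₂ω₂e^{iθ₂}+r₃ω₃e^{iθ₃}=r₄ω₄e^{iθ₄}.
Eliminating the other unknown: ω₄ = r₂ω₂ sin(θ₂−θ₃) / [r₄ sin(θ₄−θ₃)].
Numerator sine = +0.55048; denominator sine = +0.99999.
Result = 0.0601·4.11·(+0.55048) / (0.1236·(+0.99999)) = +1.1001 rad/s; magnitude 1.1001 rad/s.

1.10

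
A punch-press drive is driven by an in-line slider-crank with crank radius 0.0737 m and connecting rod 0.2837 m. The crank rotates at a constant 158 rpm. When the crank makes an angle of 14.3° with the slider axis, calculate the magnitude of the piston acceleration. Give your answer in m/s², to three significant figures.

24.2

ω = 2π·158/60 = 16.55 rad/s
x(θ) = r cosθ + √(L² − r² sin²θ); with ω constant, a = ω²·d²x/dθ².
d²x/dθ² = −r cosθ − r²(cos2θ)/√u − r⁴ sin²2θ/(4u^{3/2}),  u = L² − r² sin²θ = 0.0801543 m².
Substituting r = 0.0737 m, L = 0.2837 m, θ = 14.3°: d²x/dθ² = -0.088335 m.
a = ω²·d²x/dθ² = (16.55)²·(-0.088335) = -24.183 m/s²;  |a| = 24.183 m/s².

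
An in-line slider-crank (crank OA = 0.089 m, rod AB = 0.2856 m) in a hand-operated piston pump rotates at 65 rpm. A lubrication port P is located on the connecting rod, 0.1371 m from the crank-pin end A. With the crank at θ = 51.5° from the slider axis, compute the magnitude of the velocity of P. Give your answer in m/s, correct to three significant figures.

ω = 6.807 rad/s.  Crank-pin speed |V_A| = rω = 0.6058 m/s, perpendicular to OA.
Rod angle: sinφ = −(r/L) sinθ ⇒ φ = -14.116°; ω_rod = −rω cosθ/√(L²−r²sin²θ) = -1.3616 rad/s.
V_P = V_A + ω_rod × AP, with AP = 0.1371 m along the rod.
Components: V_Px = −rω sinθ − a·ω_rod·sinφ = -0.51963 m/s;  V_Py = rω cosθ + a·ω_rod·cosφ = +0.19609 m/s.
|V_P| = √(V_Px² + V_Py²) = 0.5554 m/s.

0.555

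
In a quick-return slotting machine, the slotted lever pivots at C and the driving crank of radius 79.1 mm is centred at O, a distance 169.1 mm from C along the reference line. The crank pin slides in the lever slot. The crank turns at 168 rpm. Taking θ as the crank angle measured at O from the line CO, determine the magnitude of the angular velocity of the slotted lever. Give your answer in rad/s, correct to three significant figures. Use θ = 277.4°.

3.67

ω = 17.59 rad/s (from 168 rpm).
Crank pin A relative to C: A = (d + r cosθ, r sinθ); lever angle φ = atan2(r sinθ, d + r cosθ).
Differentiating tanφ: φ̇ = rω(d cosθ + r)/(d² + r² + 2dr cosθ).
d² + r² + 2dr cosθ = |CA|² = 0.0382971 m²;  d cosθ + r = +0.10088 m.
|ω_lever| = |0.0791·17.59·+0.10088| / 0.0382971 = 3.6656 rad/s.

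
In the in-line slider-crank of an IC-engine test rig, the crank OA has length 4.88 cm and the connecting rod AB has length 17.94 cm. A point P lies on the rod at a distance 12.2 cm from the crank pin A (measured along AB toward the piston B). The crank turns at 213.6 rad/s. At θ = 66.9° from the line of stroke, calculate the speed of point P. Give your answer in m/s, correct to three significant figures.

10.4

ω = 213.6 rad/s.  Crank-pin speed |V_A| = rω = 10.424 m/s, perpendicular to OA.
Rod angle: sinφ = −(r/L) sinθ ⇒ φ = -14.490°; ω_rod = −rω cosθ/√(L²−r²sin²θ) = -23.545 rad/s.
V_P = V_A + ω_rod × AP, with AP = 0.122 m along the rod.
Components: V_Px = −rω sinθ − a·ω_rod·sinφ = -10.307 m/s;  V_Py = rω cosθ + a·ω_rod·cosφ = +1.3085 m/s.
|V_P| = √(V_Px² + V_Py²) = 10.389 m/s.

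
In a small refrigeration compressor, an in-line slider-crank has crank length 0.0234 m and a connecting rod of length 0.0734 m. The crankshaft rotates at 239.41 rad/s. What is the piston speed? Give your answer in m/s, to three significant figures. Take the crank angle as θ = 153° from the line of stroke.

1.81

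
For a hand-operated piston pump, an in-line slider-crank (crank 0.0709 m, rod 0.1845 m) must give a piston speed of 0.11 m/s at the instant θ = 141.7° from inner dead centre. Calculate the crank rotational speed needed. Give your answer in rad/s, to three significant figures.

For an in-line slider-crank, |v_piston| = rω|sinθ|·[1 + r cosθ/√(L² − r² sin²θ)].
With r = 0.0709 m, L = 0.1845 m, θ = 141.7°: the bracketed kinematic factor |dx/dθ| = 0.030298 m.
ω = v/|dx/dθ| = 0.11/0.030298 = 3.6306 rad/s.

3.63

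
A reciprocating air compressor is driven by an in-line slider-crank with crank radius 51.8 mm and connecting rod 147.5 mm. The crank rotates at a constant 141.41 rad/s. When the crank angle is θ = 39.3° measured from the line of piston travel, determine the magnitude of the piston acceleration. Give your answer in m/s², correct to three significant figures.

887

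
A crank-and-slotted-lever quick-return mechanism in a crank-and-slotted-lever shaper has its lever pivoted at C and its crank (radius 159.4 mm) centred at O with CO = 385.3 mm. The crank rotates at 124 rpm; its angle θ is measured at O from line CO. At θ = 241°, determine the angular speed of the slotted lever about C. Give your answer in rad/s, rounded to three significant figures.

ω = 12.99 rad/s (from 124 rpm).
Crank pin A relative to C: A = (d + r cosθ, r sinθ); lever angle φ = atan2(r sinθ, d + r cosθ).
Differentiating tanφ: φ̇ = rω(d cosθ + r)/(d² + r² + 2dr cosθ).
d² + r² + 2dr cosθ = |CA|² = 0.114314 m²;  d cosθ + r = -0.027397 m.
|ω_lever| = |0.1594·12.99·-0.027397| / 0.114314 = 0.49607 rad/s.

0.496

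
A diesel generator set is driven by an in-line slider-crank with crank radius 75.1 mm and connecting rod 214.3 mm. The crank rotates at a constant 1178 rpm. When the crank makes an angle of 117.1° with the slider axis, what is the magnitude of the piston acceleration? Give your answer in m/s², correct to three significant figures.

ω = 2π·1178/60 = 123.4 rad/s
x(θ) = r cosθ + √(L² − r² sin²θ); with ω constant, a = ω²·d²x/dθ².
d²x/dθ² = −r cosθ − r²(cos2θ)/√u − r⁴ sin²2θ/(4u^{3/2}),  u = L² − r² sin²θ = 0.0414549 m².
Substituting r = 0.0751 m, L = 0.2143 m, θ = 117.1°: d²x/dθ² = +0.049795 m.
a = ω²·d²x/dθ² = (123.4)²·(+0.049795) = +757.77 m/s²;  |a| = 757.77 m/s².

758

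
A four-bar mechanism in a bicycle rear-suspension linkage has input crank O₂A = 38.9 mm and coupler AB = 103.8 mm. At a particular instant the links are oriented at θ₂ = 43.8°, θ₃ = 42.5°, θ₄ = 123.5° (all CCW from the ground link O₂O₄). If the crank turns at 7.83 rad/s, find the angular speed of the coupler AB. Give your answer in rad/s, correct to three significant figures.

2.92

ω₂ = 7.83 rad/s
Differentiating the loop-closure r₂e^{iθ₂}+r₃e^{iθ₃}=r₁+r₄e^{iθ₄} gives r₂ω₂e^{iθ₂}+r₃ω₃e^{iθ₃}=r₄ω₄e^{iθ₄}.
Eliminating the other unknown: ω₃ = r₂ω₂ sin(θ₄−θ₂) / [r₃ sin(θ₃−θ₄)].
Numerator sine = +0.98389; denominator sine = -0.98769.
Result = 0.0389·7.83·(+0.98389) / (0.1038·(-0.98769)) = -2.9231 rad/s; magnitude 2.9231 rad/s.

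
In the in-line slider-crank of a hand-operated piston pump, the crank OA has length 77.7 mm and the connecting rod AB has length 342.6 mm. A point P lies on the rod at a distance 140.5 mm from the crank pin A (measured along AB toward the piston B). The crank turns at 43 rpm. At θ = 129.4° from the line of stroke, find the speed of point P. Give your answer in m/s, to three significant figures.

ω = 4.503 rad/s.  Crank-pin speed |V_A| = rω = 0.34988 m/s, perpendicular to OA.
Rod angle: sinφ = −(r/L) sinθ ⇒ φ = -10.093°; ω_rod = −rω cosθ/√(L²−r²sin²θ) = +0.65841 rad/s.
V_P = V_A + ω_rod × AP, with AP = 0.1405 m along the rod.
Components: V_Px = −rω sinθ − a·ω_rod·sinφ = -0.25415 m/s;  V_Py = rω cosθ + a·ω_rod·cosφ = -0.131 m/s.
|V_P| = √(V_Px² + V_Py²) = 0.28593 m/s.

0.286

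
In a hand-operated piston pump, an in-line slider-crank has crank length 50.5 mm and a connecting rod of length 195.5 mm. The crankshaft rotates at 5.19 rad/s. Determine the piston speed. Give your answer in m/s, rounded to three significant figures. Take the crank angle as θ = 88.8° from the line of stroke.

0.264

ω = 5.19 rad/s
For an in-line slider-crank, x = r cosθ + √(L² − r² sin²θ), so v = −rω sinθ·[1 + r cosθ/√(L² − r² sin²θ)].
With r = 0.0505 m, L = 0.1955 m, θ = 88.8°: √(L² − r² sin²θ) = 0.18887 m.
v = −0.0505·5.19·0.99978·[1 + 0.0505·0.02094/0.18887] = -0.2635 m/s.
|v| = 0.2635 m/s.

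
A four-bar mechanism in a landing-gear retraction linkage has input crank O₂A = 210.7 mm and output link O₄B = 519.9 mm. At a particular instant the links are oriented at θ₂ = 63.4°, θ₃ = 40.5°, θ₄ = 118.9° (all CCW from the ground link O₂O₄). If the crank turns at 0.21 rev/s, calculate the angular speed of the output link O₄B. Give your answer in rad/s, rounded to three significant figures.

ω₂ = 1.319 rad/s (from 0.21 rev/s).
Differentiating the loop-closure r₂e^{iθ₂}+r₃e^{iθ₃}=r₁+r₄e^{iθ₄} gives r₂ω₂e^{iθ₂}+r₃ω₃e^{iθ₃}=r₄ω₄e^{iθ₄}.
Eliminating the other unknown: ω₄ = r₂ω₂ sin(θ₂−θ₃) / [r₄ sin(θ₄−θ₃)].
Numerator sine = +0.38912; denominator sine = +0.97958.
Result = 0.2107·1.319·(+0.38912) / (0.5199·(+0.97958)) = +0.21242 rad/s; magnitude 0.21242 rad/s.

0.212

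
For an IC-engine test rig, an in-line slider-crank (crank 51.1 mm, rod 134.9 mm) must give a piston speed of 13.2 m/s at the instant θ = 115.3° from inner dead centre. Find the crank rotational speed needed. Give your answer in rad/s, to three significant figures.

For an in-line slider-crank, |v_piston| = rω|sinθ|·[1 + r cosθ/√(L² − r² sin²θ)].
With r = 0.0511 m, L = 0.1349 m, θ = 115.3°: the bracketed kinematic factor |dx/dθ| = 0.038239 m.
ω = v/|dx/dθ| = 13.2/0.038239 = 345.2 rad/s.

345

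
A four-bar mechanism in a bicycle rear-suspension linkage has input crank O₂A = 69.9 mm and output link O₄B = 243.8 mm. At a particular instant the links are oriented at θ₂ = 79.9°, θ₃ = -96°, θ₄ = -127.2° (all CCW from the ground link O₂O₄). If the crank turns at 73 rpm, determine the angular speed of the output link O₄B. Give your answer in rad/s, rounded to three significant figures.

ω₂ = 7.645 rad/s (from 73 rpm).
Differentiating the loop-closure r₂e^{iθ₂}+r₃e^{iθ₃}=r₁+r₄e^{iθ₄} gives r₂ω₂e^{iθ₂}+r₃ω₃e^{iθ₃}=r₄ω₄e^{iθ₄}.
Eliminating the other unknown: ω₄ = r₂ω₂ sin(θ₂−θ₃) / [r₄ sin(θ₄−θ₃)].
Numerator sine = +0.07150; denominator sine = -0.51803.
Result = 0.0699·7.645·(+0.07150) / (0.2438·(-0.51803)) = -0.30251 rad/s; magnitude 0.30251 rad/s.

0.303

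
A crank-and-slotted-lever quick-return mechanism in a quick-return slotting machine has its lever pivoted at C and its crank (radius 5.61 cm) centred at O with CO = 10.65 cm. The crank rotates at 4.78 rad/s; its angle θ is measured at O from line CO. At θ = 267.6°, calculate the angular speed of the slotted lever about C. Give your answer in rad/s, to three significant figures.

ω = 4.78 rad/s
Crank pin A relative to C: A = (d + r cosθ, r sinθ); lever angle φ = atan2(r sinθ, d + r cosθ).
Differentiating tanφ: φ̇ = rω(d cosθ + r)/(d² + r² + 2dr cosθ).
d² + r² + 2dr cosθ = |CA|² = 0.0139891 m²;  d cosθ + r = +0.05164 m.
|ω_lever| = |0.0561·4.78·+0.05164| / 0.0139891 = 0.9899 rad/s.

0.990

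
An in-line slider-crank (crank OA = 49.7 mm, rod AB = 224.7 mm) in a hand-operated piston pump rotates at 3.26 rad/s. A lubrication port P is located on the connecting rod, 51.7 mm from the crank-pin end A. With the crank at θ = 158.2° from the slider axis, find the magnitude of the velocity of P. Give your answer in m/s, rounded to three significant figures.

0.129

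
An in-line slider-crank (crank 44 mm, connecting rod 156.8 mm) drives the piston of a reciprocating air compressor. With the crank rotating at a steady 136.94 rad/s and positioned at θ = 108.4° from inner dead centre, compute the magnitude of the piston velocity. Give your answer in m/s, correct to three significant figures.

ω = 136.9 rad/s
For an in-line slider-crank, x = r cosθ + √(L² − r² sin²θ), so v = −rω sinθ·[1 + r cosθ/√(L² − r² sin²θ)].
With r = 0.044 m, L = 0.1568 m, θ = 108.4°: √(L² − r² sin²θ) = 0.15114 m.
v = −0.044·136.9·0.94888·[1 + 0.044·-0.31565/0.15114] = -5.1919 m/s.
|v| = 5.1919 m/s.

5.19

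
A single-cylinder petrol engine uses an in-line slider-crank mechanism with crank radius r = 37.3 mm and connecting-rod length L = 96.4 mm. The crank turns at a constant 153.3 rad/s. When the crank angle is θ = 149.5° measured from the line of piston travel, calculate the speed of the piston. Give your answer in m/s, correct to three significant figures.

1.92

ω = 153.3 rad/s
For an in-line slider-crank, x = r cosθ + √(L² − r² sin²θ), so v = −rω sinθ·[1 + r cosθ/√(L² − r² sin²θ)].
With r = 0.0373 m, L = 0.0964 m, θ = 149.5°: √(L² − r² sin²θ) = 0.094523 m.
v = −0.0373·153.3·0.50754·[1 + 0.0373·-0.86163/0.094523] = -1.9154 m/s.
|v| = 1.9154 m/s.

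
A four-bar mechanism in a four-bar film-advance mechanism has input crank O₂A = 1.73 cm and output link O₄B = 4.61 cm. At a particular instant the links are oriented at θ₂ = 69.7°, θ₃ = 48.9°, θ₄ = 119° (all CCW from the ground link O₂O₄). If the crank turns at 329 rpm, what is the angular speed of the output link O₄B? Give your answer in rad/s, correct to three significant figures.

ω₂ = 34.45 rad/s (from 329 rpm).
Differentiating the loop-closure r₂e^{iθ₂}+r₃e^{iθ₃}=r₁+r₄e^{iθ₄} gives r₂ω₂e^{iθ₂}+r₃ω₃e^{iθ₃}=r₄ω₄e^{iθ₄}.
Eliminating the other unknown: ω₄ = r₂ω₂ sin(θ₂−θ₃) / [r₄ sin(θ₄−θ₃)].
Numerator sine = +0.35511; denominator sine = +0.94029.
Result = 0.0173·34.45·(+0.35511) / (0.0461·(+0.94029)) = +4.8828 rad/s; magnitude 4.8828 rad/s.

4.88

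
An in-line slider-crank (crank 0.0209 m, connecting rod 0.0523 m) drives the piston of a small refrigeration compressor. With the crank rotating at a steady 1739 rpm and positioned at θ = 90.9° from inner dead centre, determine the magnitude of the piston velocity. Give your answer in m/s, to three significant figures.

3.78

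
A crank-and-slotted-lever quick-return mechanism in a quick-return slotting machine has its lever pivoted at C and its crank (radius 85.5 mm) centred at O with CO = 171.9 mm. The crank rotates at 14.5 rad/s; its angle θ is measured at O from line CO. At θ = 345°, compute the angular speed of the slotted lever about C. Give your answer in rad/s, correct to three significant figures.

4.78

ω = 14.5 rad/s
Crank pin A relative to C: A = (d + r cosθ, r sinθ); lever angle φ = atan2(r sinθ, d + r cosθ).
Differentiating tanφ: φ̇ = rω(d cosθ + r)/(d² + r² + 2dr cosθ).
d² + r² + 2dr cosθ = |CA|² = 0.0652532 m²;  d cosθ + r = +0.25154 m.
|ω_lever| = |0.0855·14.5·+0.25154| / 0.0652532 = 4.7791 rad/s.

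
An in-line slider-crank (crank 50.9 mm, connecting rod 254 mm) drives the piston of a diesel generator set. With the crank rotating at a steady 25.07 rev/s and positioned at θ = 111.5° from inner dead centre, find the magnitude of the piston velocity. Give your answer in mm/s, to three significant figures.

6900

ω = 2π·25.1 = 157.5 rad/s
For an in-line slider-crank, x = r cosθ + √(L² − r² sin²θ), so v = −rω sinθ·[1 + r cosθ/√(L² − r² sin²θ)].
With r = 0.0509 m, L = 0.254 m, θ = 111.5°: √(L² − r² sin²θ) = 0.24955 m.
v = −0.0509·157.5·0.93042·[1 + 0.0509·-0.36650/0.24955] = -6.9022 m/s.
|v| = 6.9022 m/s = 6902.2 mm/s.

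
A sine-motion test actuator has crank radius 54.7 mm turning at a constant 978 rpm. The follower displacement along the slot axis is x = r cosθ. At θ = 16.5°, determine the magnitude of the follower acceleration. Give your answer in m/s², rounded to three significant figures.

ω = 102.4 rad/s (from 978 rpm).
x = r cosθ ⇒ ẍ = −rω² cosθ (ω constant).
|a| = rω²|cosθ| = 0.0547·(102.4)²·|cos 16.5°| = 550.12 m/s².

550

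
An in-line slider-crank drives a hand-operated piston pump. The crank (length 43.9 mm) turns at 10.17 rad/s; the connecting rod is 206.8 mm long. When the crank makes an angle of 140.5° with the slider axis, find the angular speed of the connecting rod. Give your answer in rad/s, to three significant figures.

ω = 10.17 rad/s
The rod makes angle φ with the slider axis where L sinφ = r sinθ; differentiating, L cosφ·φ̇ = r ω cosθ.
L cosφ = √(L² − r² sin²θ) = 0.20491 m.
|ω_rod| = r ω |cosθ| / √(L² − r² sin²θ) = 0.0439·10.17·0.77162/0.20491 = 1.6813 rad/s.

1.68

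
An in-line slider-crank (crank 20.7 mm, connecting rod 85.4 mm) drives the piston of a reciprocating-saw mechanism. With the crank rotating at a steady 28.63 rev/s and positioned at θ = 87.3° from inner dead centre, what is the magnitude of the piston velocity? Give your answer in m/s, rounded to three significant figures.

3.76

ω = 2π·28.6 = 179.9 rad/s
For an in-line slider-crank, x = r cosθ + √(L² − r² sin²θ), so v = −rω sinθ·[1 + r cosθ/√(L² − r² sin²θ)].
With r = 0.0207 m, L = 0.0854 m, θ = 87.3°: √(L² − r² sin²θ) = 0.082859 m.
v = −0.0207·179.9·0.99889·[1 + 0.0207·0.04711/0.082859] = -3.7633 m/s.
|v| = 3.7633 m/s.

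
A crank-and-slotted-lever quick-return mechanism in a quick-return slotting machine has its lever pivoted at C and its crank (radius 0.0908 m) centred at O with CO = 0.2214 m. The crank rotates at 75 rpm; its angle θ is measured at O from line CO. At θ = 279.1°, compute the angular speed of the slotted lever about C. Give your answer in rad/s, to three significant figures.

1.41

ω = 7.854 rad/s (from 75 rpm).
Crank pin A relative to C: A = (d + r cosθ, r sinθ); lever angle φ = atan2(r sinθ, d + r cosθ).
Differentiating tanφ: φ̇ = rω(d cosθ + r)/(d² + r² + 2dr cosθ).
d² + r² + 2dr cosθ = |CA|² = 0.0636215 m²;  d cosθ + r = +0.12582 m.
|ω_lever| = |0.0908·7.854·+0.12582| / 0.0636215 = 1.4103 rad/s.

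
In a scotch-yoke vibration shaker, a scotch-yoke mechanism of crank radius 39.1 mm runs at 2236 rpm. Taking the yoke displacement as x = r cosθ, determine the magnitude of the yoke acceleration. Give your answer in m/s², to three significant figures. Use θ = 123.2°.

1170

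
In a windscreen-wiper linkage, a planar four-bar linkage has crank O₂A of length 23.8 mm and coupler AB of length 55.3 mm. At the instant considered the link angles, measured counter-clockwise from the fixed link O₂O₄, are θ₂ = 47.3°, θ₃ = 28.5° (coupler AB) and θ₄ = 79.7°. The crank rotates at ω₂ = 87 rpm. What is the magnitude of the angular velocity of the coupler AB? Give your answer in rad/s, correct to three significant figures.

2.70

ω₂ = 9.111 rad/s (from 87 rpm).
Differentiating the loop-closure r₂e^{iθ₂}+r₃e^{iθ₃}=r₁+r₄e^{iθ₄} gives r₂ω₂e^{iθ₂}+r₃ω₃e^{iθ₃}=r₄ω₄e^{iθ₄}.
Eliminating the other unknown: ω₃ = r₂ω₂ sin(θ₄−θ₂) / [r₃ sin(θ₃−θ₄)].
Numerator sine = +0.53583; denominator sine = -0.77934.
Result = 0.0238·9.111·(+0.53583) / (0.0553·(-0.77934)) = -2.6959 rad/s; magnitude 2.6959 rad/s.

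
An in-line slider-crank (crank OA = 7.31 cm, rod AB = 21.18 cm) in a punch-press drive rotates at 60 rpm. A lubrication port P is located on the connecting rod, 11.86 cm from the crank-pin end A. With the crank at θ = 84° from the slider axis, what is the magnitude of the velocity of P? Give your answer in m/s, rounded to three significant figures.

0.467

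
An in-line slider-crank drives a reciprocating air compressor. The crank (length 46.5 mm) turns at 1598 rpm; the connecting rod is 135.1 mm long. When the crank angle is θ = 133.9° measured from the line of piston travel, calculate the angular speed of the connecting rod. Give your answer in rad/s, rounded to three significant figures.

41.2

ω = 167.3 rad/s (converted from 1598 rpm).
The rod makes angle φ with the slider axis where L sinφ = r sinθ; differentiating, L cosφ·φ̇ = r ω cosθ.
L cosφ = √(L² − r² sin²θ) = 0.13088 m.
|ω_rod| = r ω |cosθ| / √(L² − r² sin²θ) = 0.0465·167.3·0.69340/0.13088 = 41.226 rad/s.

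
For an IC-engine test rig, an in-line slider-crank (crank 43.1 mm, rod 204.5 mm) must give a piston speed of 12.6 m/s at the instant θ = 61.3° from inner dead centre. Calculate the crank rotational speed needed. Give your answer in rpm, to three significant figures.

2890

For an in-line slider-crank, |v_piston| = rω|sinθ|·[1 + r cosθ/√(L² − r² sin²θ)].
With r = 0.0431 m, L = 0.2045 m, θ = 61.3°: the bracketed kinematic factor |dx/dθ| = 0.041698 m.
ω = v/|dx/dθ| = 12.6/0.041698 = 302.17 rad/s.
N = 60ω/(2π) = 2885.5 rpm.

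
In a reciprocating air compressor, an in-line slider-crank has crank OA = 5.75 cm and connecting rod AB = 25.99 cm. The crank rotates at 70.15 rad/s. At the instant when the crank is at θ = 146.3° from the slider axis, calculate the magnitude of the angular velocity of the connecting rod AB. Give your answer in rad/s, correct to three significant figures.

13.0

ω = 70.15 rad/s
The rod makes angle φ with the slider axis where L sinφ = r sinθ; differentiating, L cosφ·φ̇ = r ω cosθ.
L cosφ = √(L² − r² sin²θ) = 0.25793 m.
|ω_rod| = r ω |cosθ| / √(L² − r² sin²θ) = 0.0575·70.15·0.83195/0.25793 = 13.01 rad/s.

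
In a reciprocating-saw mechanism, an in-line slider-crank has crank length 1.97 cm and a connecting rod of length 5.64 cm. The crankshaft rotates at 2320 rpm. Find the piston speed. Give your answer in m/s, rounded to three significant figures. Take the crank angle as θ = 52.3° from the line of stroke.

4.63

ω = 2π·2320/60 = 242.9 rad/s
For an in-line slider-crank, x = r cosθ + √(L² − r² sin²θ), so v = −rω sinθ·[1 + r cosθ/√(L² − r² sin²θ)].
With r = 0.0197 m, L = 0.0564 m, θ = 52.3°: √(L² − r² sin²θ) = 0.054203 m.
v = −0.0197·242.9·0.79122·[1 + 0.0197·0.61153/0.054203] = -4.6285 m/s.
|v| = 4.6285 m/s.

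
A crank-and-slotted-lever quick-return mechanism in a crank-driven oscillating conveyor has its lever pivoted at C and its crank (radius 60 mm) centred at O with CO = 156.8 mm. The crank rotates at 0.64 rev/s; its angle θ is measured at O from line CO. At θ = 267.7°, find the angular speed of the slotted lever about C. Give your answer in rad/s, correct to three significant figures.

ω = 4.021 rad/s (from 0.64 rev/s).
Crank pin A relative to C: A = (d + r cosθ, r sinθ); lever angle φ = atan2(r sinθ, d + r cosθ).
Differentiating tanφ: φ̇ = rω(d cosθ + r)/(d² + r² + 2dr cosθ).
d² + r² + 2dr cosθ = |CA|² = 0.0274311 m²;  d cosθ + r = +0.053707 m.
|ω_lever| = |0.06·4.021·+0.053707| / 0.0274311 = 0.47239 rad/s.

0.472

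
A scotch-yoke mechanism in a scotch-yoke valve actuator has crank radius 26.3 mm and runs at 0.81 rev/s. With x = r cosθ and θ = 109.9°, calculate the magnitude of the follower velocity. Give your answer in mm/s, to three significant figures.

ω = 5.089 rad/s (from 0.81 rev/s).
x = r cosθ ⇒ ẋ = −rω sinθ.
|v| = rω|sinθ| = 0.0263·5.089·|sin 109.9°| = 0.12586 m/s = 125.86 mm/s.

126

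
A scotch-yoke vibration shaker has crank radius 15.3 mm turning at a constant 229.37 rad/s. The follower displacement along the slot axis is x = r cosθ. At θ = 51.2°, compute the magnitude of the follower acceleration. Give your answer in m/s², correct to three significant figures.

ω = 229.4 rad/s
x = r cosθ ⇒ ẍ = −rω² cosθ (ω constant).
|a| = rω²|cosθ| = 0.0153·(229.4)²·|cos 51.2°| = 504.38 m/s².

504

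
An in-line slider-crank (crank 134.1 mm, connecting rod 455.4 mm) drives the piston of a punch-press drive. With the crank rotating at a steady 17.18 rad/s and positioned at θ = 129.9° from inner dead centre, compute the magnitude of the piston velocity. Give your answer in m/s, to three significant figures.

ω = 17.18 rad/s
For an in-line slider-crank, x = r cosθ + √(L² − r² sin²θ), so v = −rω sinθ·[1 + r cosθ/√(L² − r² sin²θ)].
With r = 0.1341 m, L = 0.4554 m, θ = 129.9°: √(L² − r² sin²θ) = 0.44363 m.
v = −0.1341·17.18·0.76717·[1 + 0.1341·-0.64145/0.44363] = -1.4247 m/s.
|v| = 1.4247 m/s.

1.42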